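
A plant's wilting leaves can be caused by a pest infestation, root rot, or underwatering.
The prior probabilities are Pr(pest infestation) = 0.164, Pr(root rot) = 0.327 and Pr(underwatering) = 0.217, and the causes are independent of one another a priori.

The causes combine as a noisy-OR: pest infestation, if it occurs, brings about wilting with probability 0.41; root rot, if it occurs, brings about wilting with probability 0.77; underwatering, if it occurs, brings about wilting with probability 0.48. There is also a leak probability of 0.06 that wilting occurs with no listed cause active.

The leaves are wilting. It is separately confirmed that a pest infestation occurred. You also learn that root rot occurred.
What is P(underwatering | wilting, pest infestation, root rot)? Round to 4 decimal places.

P(underwatering | wilting, pest infestation, root rot) ≈ 0.2287

Under noisy-OR, P(wilting | causes) = 1 − (1−0.06)·∏(1−qᵢ) over the active causes.
Weight on underwatering=true, given the evidence: 0.93367·0.217 = 0.202606
The normalizing constant is 0.872442·0.783 + 0.93367·0.217 = 0.885728
P(underwatering | wilting, pest infestation, root rot) = 0.202606/0.885728 ≈ 0.2287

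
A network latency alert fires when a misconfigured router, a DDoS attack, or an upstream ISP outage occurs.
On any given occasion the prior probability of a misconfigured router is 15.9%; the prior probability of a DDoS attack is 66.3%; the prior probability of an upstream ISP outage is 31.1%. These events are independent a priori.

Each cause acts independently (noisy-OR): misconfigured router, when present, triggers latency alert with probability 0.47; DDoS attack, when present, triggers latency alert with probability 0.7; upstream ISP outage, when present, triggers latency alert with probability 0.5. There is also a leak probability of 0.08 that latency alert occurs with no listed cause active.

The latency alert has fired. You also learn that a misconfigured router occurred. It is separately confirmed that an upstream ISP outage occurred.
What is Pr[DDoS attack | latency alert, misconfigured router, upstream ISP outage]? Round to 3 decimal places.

Pr[DDoS attack | latency alert, misconfigured router, upstream ISP outage] ≈ 0.707

Under noisy-OR, P(latency alert | causes) = 1 − (1−0.08)·∏(1−qᵢ) over the active causes.
By total probability over both values of DDoS attack:
  P(latency alert | misconfigured router, upstream ISP outage) = 0.7562×0.337 + 0.92686×0.663
        = 0.254839 + 0.614508 = 0.869347
Configurations with DDoS attack contribute 0.614508, so
  P(DDoS attack | latency alert, misconfigured router, upstream ISP outage) = 0.614508 / 0.869347 ≈ 0.707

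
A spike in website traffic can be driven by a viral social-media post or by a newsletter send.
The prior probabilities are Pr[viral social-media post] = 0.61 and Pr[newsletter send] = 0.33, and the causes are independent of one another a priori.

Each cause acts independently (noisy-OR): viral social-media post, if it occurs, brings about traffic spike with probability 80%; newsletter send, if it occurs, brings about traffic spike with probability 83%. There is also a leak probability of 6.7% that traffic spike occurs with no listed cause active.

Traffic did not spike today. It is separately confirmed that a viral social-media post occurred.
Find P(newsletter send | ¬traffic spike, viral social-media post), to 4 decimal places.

Under noisy-OR, P(traffic spike | causes) = 1 − (1−0.067)·∏(1−qᵢ) over the active causes.
Sum P(¬traffic spike|·) weighted by the priors over both values of newsletter send:
  P(¬traffic spike | viral social-media post) = 0.1866·0.67 + 0.031722·0.33
        = 0.125022 + 0.010468 = 0.135490
The terms with newsletter send present sum to 0.010468, so
  P(newsletter send | ¬traffic spike, viral social-media post) = 0.010468 / 0.135490 ≈ 0.0773

P(newsletter send | ¬traffic spike, viral social-media post) ≈ 0.0773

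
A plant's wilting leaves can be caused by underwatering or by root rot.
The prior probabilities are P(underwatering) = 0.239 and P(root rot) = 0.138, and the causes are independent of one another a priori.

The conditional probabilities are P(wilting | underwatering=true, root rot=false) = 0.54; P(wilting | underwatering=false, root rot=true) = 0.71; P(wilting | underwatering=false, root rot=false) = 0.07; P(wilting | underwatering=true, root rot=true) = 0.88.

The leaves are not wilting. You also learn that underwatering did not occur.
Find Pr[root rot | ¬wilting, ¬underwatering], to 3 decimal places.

Pr[root rot | ¬wilting, ¬underwatering] ≈ 0.048

P(¬wilting | ¬underwatering) = 0.93×0.862 + 0.29×0.138 = 0.801660 + 0.040020 = 0.841680
The root rot-present share is 0.29×0.138 = 0.040020.
So P(root rot | ¬wilting, ¬underwatering) = 0.040020/0.841680 ≈ 0.048.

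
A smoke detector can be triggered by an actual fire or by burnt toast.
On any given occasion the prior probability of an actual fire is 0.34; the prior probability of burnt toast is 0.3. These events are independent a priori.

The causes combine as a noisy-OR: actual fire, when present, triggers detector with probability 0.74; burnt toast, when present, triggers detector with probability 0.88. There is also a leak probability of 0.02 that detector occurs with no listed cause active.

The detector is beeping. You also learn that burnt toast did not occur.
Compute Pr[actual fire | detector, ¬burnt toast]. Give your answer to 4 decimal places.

Under noisy-OR, P(detector | causes) = 1 − (1−0.02)·∏(1−qᵢ) over the active causes.
Weight on actual fire=true, given the evidence: 0.7452×0.34 = 0.253368
Normalizer over all consistent configurations: 0.02×0.66 + 0.7452×0.34 = 0.266568
P(actual fire | detector, ¬burnt toast) = 0.253368/0.266568 ≈ 0.9505

Pr[actual fire | detector, ¬burnt toast] ≈ 0.9505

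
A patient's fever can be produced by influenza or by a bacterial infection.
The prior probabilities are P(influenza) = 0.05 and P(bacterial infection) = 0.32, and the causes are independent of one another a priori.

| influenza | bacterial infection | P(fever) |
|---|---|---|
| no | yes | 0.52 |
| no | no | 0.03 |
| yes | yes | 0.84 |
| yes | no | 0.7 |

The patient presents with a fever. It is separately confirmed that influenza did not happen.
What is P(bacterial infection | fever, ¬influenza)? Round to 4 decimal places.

P(bacterial infection | fever, ¬influenza) ≈ 0.8908

Sum P(fever|·) weighted by the priors over both values of bacterial infection:
  P(fever | ¬influenza) = 0.03×0.68 + 0.52×0.32
        = 0.020400 + 0.166400 = 0.186800
Configurations with bacterial infection contribute 0.166400, so
  P(bacterial infection | fever, ¬influenza) = 0.166400 / 0.186800 ≈ 0.8908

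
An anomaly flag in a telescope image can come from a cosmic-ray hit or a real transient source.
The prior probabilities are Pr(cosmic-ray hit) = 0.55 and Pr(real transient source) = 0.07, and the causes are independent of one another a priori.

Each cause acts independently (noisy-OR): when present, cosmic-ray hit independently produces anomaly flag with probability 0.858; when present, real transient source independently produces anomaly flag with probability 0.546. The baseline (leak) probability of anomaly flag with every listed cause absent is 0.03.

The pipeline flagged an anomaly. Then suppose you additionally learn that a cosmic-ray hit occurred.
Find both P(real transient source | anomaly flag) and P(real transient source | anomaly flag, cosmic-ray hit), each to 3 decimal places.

P(real transient source | anomaly flag) ≈ 0.106; P(real transient source | anomaly flag, cosmic-ray hit) ≈ 0.076

Under noisy-OR, P(anomaly flag | causes) = 1 − (1−0.03)·∏(1−qᵢ) over the active causes.
Numerator (weight on configurations with real transient source): 0.017628 + 0.036092 = 0.053720
Normalizer over all consistent configurations: 0.03*0.45*0.93 + 0.55962*0.45*0.07 + 0.86226*0.55*0.93 + 0.937466*0.55*0.07 = 0.507321
P(real transient source | anomaly flag) = 0.053720/0.507321 ≈ 0.106

Now condition on the additional information:
Numerator (weight on configurations with real transient source): 0.937466*0.07 = 0.065623
Normalizer over all consistent configurations: 0.86226*0.93 + 0.937466*0.07 = 0.867525
P(real transient source | anomaly flag, cosmic-ray hit) = 0.065623/0.867525 ≈ 0.076
The drop from 0.106 to 0.076 is the explaining-away (discounting) effect.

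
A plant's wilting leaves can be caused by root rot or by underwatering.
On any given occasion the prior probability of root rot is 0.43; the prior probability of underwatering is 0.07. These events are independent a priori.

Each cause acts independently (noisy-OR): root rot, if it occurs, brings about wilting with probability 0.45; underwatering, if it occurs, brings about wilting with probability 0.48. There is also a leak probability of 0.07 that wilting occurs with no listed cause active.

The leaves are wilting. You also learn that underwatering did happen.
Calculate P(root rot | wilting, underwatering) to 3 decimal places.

P(root rot | wilting, underwatering) ≈ 0.517

Under noisy-OR, P(wilting | causes) = 1 − (1−0.07)·∏(1−qᵢ) over the active causes.
P(wilting | underwatering) = 0.5164·0.57 + 0.73402·0.43 = 0.294348 + 0.315629 = 0.609977
The root rot-present share is 0.73402·0.43 = 0.315629.
P(root rot | wilting, underwatering) = 0.315629 / 0.609977 ≈ 0.517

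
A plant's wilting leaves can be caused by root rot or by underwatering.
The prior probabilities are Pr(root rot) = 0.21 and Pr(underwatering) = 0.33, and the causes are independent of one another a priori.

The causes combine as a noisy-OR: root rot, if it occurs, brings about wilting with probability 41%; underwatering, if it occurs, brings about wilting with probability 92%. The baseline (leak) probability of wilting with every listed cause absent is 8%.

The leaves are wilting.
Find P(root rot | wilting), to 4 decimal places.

Under noisy-OR, P(wilting | causes) = 1 − (1−0.08)·∏(1−qᵢ) over the active causes.
P(wilting) = 0.08*0.79*0.67 + 0.9264*0.79*0.33 + 0.4572*0.21*0.67 + 0.956576*0.21*0.33 = 0.042344 + 0.241512 + 0.064328 + 0.066291 = 0.414475
Of this, 0.130619 comes from 0.064328 + 0.066291 (the root rot=true cases).
Hence the posterior is 0.130619/0.414475 ≈ 0.3151.

P(root rot | wilting) ≈ 0.3151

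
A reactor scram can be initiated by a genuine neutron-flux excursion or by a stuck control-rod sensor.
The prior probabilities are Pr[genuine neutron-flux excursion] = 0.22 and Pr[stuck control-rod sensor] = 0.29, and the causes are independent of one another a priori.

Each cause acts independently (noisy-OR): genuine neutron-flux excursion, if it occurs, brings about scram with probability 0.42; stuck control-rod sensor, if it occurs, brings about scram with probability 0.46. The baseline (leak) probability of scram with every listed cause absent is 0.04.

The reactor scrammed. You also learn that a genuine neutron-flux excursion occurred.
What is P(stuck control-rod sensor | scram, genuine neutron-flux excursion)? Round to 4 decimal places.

P(stuck control-rod sensor | scram, genuine neutron-flux excursion) ≈ 0.3919

Under noisy-OR, P(scram | causes) = 1 − (1−0.04)·∏(1−qᵢ) over the active causes.
P(scram | genuine neutron-flux excursion) = 0.4432×0.71 + 0.699328×0.29 = 0.314672 + 0.202805 = 0.517477
The stuck control-rod sensor-present share is 0.699328×0.29 = 0.202805.
Hence the posterior is 0.202805/0.517477 ≈ 0.3919.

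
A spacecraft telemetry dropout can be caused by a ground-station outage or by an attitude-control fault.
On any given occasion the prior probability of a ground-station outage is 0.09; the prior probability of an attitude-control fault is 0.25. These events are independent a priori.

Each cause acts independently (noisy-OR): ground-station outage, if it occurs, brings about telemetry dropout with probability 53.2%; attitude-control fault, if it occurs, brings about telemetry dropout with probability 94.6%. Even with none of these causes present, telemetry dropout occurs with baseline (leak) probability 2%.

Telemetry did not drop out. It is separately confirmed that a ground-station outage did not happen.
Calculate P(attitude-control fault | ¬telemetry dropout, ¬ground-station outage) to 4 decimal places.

P(attitude-control fault | ¬telemetry dropout, ¬ground-station outage) ≈ 0.0177

Under noisy-OR, P(telemetry dropout | causes) = 1 − (1−0.02)·∏(1−qᵢ) over the active causes.
By total probability over both values of attitude-control fault:
  P(¬telemetry dropout | ¬ground-station outage) = 0.98·0.75 + 0.05292·0.25
        = 0.735000 + 0.013230 = 0.748230
Configurations with attitude-control fault contribute 0.013230, so
  P(attitude-control fault | ¬telemetry dropout, ¬ground-station outage) = 0.013230 / 0.748230 ≈ 0.0177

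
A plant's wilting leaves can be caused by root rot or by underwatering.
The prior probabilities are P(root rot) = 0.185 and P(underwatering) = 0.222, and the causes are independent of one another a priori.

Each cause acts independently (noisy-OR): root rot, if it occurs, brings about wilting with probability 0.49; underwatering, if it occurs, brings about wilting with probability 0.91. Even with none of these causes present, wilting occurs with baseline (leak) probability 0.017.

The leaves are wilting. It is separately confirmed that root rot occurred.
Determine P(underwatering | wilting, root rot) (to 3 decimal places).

Under noisy-OR, P(wilting | causes) = 1 − (1−0.017)·∏(1−qᵢ) over the active causes.
For the numerator, keep only underwatering=true terms: 0.95488·0.222 = 0.211983
Denominator P(wilting | root rot): 0.49867·0.778 + 0.95488·0.222 = 0.599948
P(underwatering | wilting, root rot) = 0.211983/0.599948 ≈ 0.353

P(underwatering | wilting, root rot) ≈ 0.353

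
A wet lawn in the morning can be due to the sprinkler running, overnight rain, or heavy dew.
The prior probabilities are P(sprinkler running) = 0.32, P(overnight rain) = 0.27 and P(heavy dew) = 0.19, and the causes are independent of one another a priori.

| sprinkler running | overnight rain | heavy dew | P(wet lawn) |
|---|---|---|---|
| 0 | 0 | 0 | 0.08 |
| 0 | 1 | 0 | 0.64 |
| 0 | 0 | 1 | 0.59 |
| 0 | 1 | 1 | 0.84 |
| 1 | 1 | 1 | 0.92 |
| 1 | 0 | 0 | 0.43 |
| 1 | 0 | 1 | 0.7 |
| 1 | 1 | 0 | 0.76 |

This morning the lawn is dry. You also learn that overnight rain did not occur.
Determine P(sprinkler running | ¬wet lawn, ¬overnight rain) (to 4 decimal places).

P(sprinkler running | ¬wet lawn, ¬overnight rain) ≈ 0.2287

Numerator (weight on configurations with sprinkler running): 0.147744 + 0.018240 = 0.165984
Denominator P(¬wet lawn | ¬overnight rain): 0.92×0.68×0.81 + 0.41×0.68×0.19 + 0.57×0.32×0.81 + 0.3×0.32×0.19 = 0.725692
Posterior = 0.165984 / 0.725692 ≈ 0.2287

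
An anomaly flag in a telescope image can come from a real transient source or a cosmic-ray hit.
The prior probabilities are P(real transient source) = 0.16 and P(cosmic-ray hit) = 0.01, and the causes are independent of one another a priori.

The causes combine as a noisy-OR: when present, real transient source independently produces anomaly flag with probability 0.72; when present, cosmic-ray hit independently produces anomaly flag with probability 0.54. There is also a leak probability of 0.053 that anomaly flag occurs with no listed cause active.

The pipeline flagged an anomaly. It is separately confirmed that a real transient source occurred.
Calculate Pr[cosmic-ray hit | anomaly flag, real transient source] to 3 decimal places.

Under noisy-OR, P(anomaly flag | causes) = 1 − (1−0.053)·∏(1−qᵢ) over the active causes.
P(anomaly flag | real transient source) = 0.73484×0.99 + 0.878026×0.01 = 0.727492 + 0.008780 = 0.736272
The cosmic-ray hit-present share is 0.878026×0.01 = 0.008780.
P(cosmic-ray hit | anomaly flag, real transient source) = 0.008780 / 0.736272 ≈ 0.012

Pr[cosmic-ray hit | anomaly flag, real transient source] ≈ 0.012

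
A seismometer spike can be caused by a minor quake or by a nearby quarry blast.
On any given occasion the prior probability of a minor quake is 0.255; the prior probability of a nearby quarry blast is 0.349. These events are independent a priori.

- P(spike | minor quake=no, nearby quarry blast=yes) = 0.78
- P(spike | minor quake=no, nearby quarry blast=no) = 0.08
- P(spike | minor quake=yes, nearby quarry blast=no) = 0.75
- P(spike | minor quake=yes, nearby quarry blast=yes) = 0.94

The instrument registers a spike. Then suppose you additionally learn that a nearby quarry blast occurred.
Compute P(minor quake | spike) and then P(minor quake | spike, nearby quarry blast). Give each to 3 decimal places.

P(minor quake | spike) ≈ 0.463; P(minor quake | spike, nearby quarry blast) ≈ 0.292

For the numerator, keep only minor quake=true terms: 0.124504 + 0.083655 = 0.208159
Denominator P(spike): 0.08×0.745×0.651 + 0.78×0.745×0.349 + 0.75×0.255×0.651 + 0.94×0.255×0.349 = 0.449763
Posterior = 0.208159 / 0.449763 ≈ 0.463

Now condition on the additional information:
P(spike | nearby quarry blast) = 0.78*0.745 + 0.94*0.255 = 0.581100 + 0.239700 = 0.820800
Restricting to configurations with minor quake present: 0.94*0.255 = 0.239700.
Hence the posterior is 0.239700/0.820800 ≈ 0.292.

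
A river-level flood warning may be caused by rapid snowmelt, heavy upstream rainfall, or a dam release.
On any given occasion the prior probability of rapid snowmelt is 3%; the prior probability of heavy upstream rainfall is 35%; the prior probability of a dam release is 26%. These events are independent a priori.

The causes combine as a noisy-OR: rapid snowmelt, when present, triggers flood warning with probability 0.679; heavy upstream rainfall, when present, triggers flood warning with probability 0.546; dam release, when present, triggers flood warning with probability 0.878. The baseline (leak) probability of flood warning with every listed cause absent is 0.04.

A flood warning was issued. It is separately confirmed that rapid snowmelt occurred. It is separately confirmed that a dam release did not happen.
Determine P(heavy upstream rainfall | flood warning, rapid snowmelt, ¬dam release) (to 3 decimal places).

Under noisy-OR, P(flood warning | causes) = 1 − (1−0.04)·∏(1−qᵢ) over the active causes.
Sum P(flood warning|·) weighted by the priors over both values of heavy upstream rainfall:
  P(flood warning | rapid snowmelt, ¬dam release) = 0.69184·0.65 + 0.860095·0.35
        = 0.449696 + 0.301033 = 0.750729
Configurations with heavy upstream rainfall contribute 0.301033, so
  P(heavy upstream rainfall | flood warning, rapid snowmelt, ¬dam release) = 0.301033 / 0.750729 ≈ 0.401

P(heavy upstream rainfall | flood warning, rapid snowmelt, ¬dam release) ≈ 0.401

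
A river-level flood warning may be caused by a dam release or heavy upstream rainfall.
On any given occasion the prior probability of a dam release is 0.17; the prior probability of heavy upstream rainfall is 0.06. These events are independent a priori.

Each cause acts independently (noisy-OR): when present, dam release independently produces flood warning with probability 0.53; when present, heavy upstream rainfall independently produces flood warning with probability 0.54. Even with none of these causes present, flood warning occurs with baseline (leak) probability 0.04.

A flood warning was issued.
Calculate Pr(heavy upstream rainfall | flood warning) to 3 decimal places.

Pr(heavy upstream rainfall | flood warning) ≈ 0.232

Under noisy-OR, P(flood warning | causes) = 1 − (1−0.04)·∏(1−qᵢ) over the active causes.
Enumerate the 4 (dam release, heavy upstream rainfall) configurations and weight by the priors:
  P(flood warning) = 0.04*0.83*0.94 + 0.5584*0.83*0.06 + 0.5488*0.17*0.94 + 0.792448*0.17*0.06
        = 0.031208 + 0.027808 + 0.087698 + 0.008083 = 0.154797
Configurations with heavy upstream rainfall contribute 0.035891, so
  P(heavy upstream rainfall | flood warning) = 0.035891 / 0.154797 ≈ 0.232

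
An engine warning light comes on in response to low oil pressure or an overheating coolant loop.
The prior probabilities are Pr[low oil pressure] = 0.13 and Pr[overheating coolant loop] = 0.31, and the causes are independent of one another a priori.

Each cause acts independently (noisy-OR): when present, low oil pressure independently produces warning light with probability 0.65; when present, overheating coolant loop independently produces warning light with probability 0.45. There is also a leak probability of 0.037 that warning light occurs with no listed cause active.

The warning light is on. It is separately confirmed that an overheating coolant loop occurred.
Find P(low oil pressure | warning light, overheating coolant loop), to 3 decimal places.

Under noisy-OR, P(warning light | causes) = 1 − (1−0.037)·∏(1−qᵢ) over the active causes.
P(warning light | overheating coolant loop) = 0.47035×0.87 + 0.814623×0.13 = 0.409204 + 0.105901 = 0.515105
Of this, 0.105901 comes from 0.814623×0.13 (the low oil pressure=true cases).
Hence the posterior is 0.105901/0.515105 ≈ 0.206.

P(low oil pressure | warning light, overheating coolant loop) ≈ 0.206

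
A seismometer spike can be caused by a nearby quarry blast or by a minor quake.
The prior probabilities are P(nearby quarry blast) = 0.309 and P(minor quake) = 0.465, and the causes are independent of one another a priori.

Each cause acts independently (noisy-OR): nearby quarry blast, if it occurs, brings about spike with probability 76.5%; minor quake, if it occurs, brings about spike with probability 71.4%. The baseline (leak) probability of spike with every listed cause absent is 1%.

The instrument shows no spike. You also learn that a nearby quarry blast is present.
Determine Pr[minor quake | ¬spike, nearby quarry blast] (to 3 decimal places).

Under noisy-OR, P(spike | causes) = 1 − (1−0.01)·∏(1−qᵢ) over the active causes.
Sum P(¬spike|·) weighted by the priors over both values of minor quake:
  P(¬spike | nearby quarry blast) = 0.23265·0.535 + 0.066538·0.465
        = 0.124468 + 0.030940 = 0.155408
Keeping only the minor quake-present terms gives 0.030940, so
  P(minor quake | ¬spike, nearby quarry blast) = 0.030940 / 0.155408 ≈ 0.199

Pr[minor quake | ¬spike, nearby quarry blast] ≈ 0.199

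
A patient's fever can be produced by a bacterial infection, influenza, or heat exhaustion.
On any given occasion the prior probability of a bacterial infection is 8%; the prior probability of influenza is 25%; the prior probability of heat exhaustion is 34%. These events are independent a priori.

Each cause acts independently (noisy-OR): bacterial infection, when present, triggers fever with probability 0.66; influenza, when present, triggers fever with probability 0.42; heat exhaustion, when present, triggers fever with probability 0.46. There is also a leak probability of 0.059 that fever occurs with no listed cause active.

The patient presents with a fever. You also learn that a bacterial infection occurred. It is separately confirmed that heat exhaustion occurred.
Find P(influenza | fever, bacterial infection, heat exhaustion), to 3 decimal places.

P(influenza | fever, bacterial infection, heat exhaustion) ≈ 0.266

Under noisy-OR, P(fever | causes) = 1 − (1−0.059)·∏(1−qᵢ) over the active causes.
For the numerator, keep only influenza=true terms: 0.899795×0.25 = 0.224949
Denominator P(fever | bacterial infection, heat exhaustion): 0.827232×0.75 + 0.899795×0.25 = 0.845373
Posterior = 0.224949 / 0.845373 ≈ 0.266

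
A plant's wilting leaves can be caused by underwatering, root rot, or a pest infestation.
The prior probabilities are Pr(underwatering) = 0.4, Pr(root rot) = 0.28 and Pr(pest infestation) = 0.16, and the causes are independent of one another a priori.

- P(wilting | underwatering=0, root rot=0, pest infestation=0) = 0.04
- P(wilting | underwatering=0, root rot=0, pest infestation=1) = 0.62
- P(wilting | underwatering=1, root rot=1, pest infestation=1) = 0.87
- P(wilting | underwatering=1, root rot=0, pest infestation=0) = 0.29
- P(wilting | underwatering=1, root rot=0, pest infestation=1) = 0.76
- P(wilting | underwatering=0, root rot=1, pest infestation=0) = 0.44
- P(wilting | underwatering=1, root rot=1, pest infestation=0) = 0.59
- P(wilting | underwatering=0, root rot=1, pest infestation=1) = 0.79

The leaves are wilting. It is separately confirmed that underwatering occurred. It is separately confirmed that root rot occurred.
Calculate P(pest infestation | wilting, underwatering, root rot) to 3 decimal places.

P(pest infestation | wilting, underwatering, root rot) ≈ 0.219

For the numerator, keep only pest infestation=true terms: 0.87·0.16 = 0.139200
The normalizing constant is 0.59·0.84 + 0.87·0.16 = 0.634800
P(pest infestation | wilting, underwatering, root rot) = 0.139200/0.634800 ≈ 0.219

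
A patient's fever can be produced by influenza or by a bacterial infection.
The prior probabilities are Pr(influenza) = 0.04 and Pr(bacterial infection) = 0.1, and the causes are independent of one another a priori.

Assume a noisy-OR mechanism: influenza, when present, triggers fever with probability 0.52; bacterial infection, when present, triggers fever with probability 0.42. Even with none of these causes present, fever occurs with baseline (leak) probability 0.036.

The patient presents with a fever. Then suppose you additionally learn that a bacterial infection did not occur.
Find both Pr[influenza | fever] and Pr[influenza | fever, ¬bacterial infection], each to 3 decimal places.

Pr[influenza | fever] ≈ 0.233; Pr[influenza | fever, ¬bacterial infection] ≈ 0.383

Under noisy-OR, P(fever | causes) = 1 − (1−0.036)·∏(1−qᵢ) over the active causes.
For the numerator, keep only influenza=true terms: 0.019342 + 0.002926 = 0.022268
Denominator P(fever): 0.036*0.96*0.9 + 0.44088*0.96*0.1 + 0.53728*0.04*0.9 + 0.731622*0.04*0.1 = 0.095696
Posterior = 0.022268 / 0.095696 ≈ 0.233

Now condition on the additional information:
P(fever | ¬bacterial infection) = 0.036×0.96 + 0.53728×0.04 = 0.034560 + 0.021491 = 0.056051
Of this, 0.021491 comes from 0.53728×0.04 (the influenza=true cases).
Hence the posterior is 0.021491/0.056051 ≈ 0.383.
Ruling out bacterial infection raises the posterior on influenza — the flip side of explaining away.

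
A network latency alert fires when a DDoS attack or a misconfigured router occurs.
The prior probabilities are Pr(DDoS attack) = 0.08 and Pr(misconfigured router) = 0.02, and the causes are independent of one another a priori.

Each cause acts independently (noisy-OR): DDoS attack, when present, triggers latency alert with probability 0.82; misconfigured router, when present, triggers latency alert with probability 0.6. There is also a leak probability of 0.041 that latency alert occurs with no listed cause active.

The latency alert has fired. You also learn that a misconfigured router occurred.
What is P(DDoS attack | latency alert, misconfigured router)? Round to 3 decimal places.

Under noisy-OR, P(latency alert | causes) = 1 − (1−0.041)·∏(1−qᵢ) over the active causes.
P(latency alert | misconfigured router) = 0.6164·0.92 + 0.930952·0.08 = 0.567088 + 0.074476 = 0.641564
The DDoS attack-present share is 0.930952·0.08 = 0.074476.
P(DDoS attack | latency alert, misconfigured router) = 0.074476 / 0.641564 ≈ 0.116

P(DDoS attack | latency alert, misconfigured router) ≈ 0.116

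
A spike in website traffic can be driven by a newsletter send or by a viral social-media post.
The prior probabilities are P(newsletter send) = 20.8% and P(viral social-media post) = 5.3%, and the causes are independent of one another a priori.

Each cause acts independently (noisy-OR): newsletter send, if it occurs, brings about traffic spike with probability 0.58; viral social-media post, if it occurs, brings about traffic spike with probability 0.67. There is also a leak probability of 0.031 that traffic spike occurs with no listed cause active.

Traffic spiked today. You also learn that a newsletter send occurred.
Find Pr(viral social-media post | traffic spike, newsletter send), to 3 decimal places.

Pr(viral social-media post | traffic spike, newsletter send) ≈ 0.076

Under noisy-OR, P(traffic spike | causes) = 1 − (1−0.031)·∏(1−qᵢ) over the active causes.
Sum P(traffic spike|·) weighted by the priors over both values of viral social-media post:
  P(traffic spike | newsletter send) = 0.59302×0.947 + 0.865697×0.053
        = 0.561590 + 0.045882 = 0.607472
The terms with viral social-media post present sum to 0.045882, so
  P(viral social-media post | traffic spike, newsletter send) = 0.045882 / 0.607472 ≈ 0.076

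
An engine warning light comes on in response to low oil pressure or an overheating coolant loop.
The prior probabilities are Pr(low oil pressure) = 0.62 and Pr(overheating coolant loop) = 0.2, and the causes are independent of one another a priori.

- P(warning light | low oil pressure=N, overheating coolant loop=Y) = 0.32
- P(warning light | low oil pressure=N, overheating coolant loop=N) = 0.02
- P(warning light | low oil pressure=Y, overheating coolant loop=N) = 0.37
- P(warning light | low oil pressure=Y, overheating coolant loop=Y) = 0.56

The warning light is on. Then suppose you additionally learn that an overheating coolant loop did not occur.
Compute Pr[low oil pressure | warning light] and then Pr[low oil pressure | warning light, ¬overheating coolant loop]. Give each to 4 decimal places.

Pr[low oil pressure | warning light] ≈ 0.8927; Pr[low oil pressure | warning light, ¬overheating coolant loop] ≈ 0.9679

Sum P(warning light|·) weighted by the priors over the 4 (low oil pressure, overheating coolant loop) configurations:
  P(warning light) = 0.02×0.38×0.8 + 0.32×0.38×0.2 + 0.37×0.62×0.8 + 0.56×0.62×0.2
        = 0.006080 + 0.024320 + 0.183520 + 0.069440 = 0.283360
Keeping only the low oil pressure-present terms gives 0.252960, so
  P(low oil pressure | warning light) = 0.252960 / 0.283360 ≈ 0.8927

With the extra evidence:
P(warning light | ¬overheating coolant loop) = 0.02×0.38 + 0.37×0.62 = 0.007600 + 0.229400 = 0.237000
Of this, 0.229400 comes from 0.37×0.62 (the low oil pressure=true cases).
P(low oil pressure | warning light, ¬overheating coolant loop) = 0.229400 / 0.237000 ≈ 0.9679
With overheating coolant loop excluded, low oil pressure must carry more of the explanatory weight for the warning light.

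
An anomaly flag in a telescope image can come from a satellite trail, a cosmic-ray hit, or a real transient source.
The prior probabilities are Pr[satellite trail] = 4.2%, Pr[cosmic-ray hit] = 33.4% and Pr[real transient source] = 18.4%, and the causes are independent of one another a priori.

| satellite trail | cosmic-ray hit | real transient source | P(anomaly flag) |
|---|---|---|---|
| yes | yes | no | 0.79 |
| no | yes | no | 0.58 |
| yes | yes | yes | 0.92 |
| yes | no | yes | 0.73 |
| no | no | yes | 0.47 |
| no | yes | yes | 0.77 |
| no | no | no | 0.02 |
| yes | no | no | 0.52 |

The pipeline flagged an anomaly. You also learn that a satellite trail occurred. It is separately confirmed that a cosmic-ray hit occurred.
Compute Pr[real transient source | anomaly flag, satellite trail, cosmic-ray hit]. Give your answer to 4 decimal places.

Pr[real transient source | anomaly flag, satellite trail, cosmic-ray hit] ≈ 0.2080

Enumerate both values of real transient source and weight by the priors:
  P(anomaly flag | satellite trail, cosmic-ray hit) = 0.79·0.816 + 0.92·0.184
        = 0.644640 + 0.169280 = 0.813920
Configurations with real transient source contribute 0.169280, so
  P(real transient source | anomaly flag, satellite trail, cosmic-ray hit) = 0.169280 / 0.813920 ≈ 0.2080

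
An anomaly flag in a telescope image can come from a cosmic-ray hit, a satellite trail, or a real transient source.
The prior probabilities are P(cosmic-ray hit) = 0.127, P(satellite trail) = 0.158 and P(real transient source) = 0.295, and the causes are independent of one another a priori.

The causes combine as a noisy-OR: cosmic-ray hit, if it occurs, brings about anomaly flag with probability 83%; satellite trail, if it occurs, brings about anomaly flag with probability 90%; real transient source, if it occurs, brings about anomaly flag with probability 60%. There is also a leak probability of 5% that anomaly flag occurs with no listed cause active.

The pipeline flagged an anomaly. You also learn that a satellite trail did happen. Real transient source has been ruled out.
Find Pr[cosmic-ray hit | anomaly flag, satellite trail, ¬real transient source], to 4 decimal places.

Pr[cosmic-ray hit | anomaly flag, satellite trail, ¬real transient source] ≈ 0.1366

Under noisy-OR, P(anomaly flag | causes) = 1 − (1−0.05)·∏(1−qᵢ) over the active causes.
P(anomaly flag | satellite trail, ¬real transient source) = 0.905·0.873 + 0.98385·0.127 = 0.790065 + 0.124949 = 0.915014
The cosmic-ray hit-present share is 0.98385·0.127 = 0.124949.
So P(cosmic-ray hit | anomaly flag, satellite trail, ¬real transient source) = 0.124949/0.915014 ≈ 0.1366.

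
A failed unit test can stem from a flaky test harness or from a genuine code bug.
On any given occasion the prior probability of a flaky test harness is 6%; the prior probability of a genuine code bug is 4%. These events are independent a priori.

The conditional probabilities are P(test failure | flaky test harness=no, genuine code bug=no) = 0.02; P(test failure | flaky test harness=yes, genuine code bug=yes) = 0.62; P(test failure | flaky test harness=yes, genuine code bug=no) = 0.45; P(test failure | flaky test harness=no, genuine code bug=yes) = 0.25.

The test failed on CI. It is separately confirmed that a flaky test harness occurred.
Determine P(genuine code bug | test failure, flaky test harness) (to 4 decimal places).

P(genuine code bug | test failure, flaky test harness) ≈ 0.0543

Weight on genuine code bug=true, given the evidence: 0.62*0.04 = 0.024800
Normalizer over all consistent configurations: 0.45*0.96 + 0.62*0.04 = 0.456800
P(genuine code bug | test failure, flaky test harness) = 0.024800/0.456800 ≈ 0.0543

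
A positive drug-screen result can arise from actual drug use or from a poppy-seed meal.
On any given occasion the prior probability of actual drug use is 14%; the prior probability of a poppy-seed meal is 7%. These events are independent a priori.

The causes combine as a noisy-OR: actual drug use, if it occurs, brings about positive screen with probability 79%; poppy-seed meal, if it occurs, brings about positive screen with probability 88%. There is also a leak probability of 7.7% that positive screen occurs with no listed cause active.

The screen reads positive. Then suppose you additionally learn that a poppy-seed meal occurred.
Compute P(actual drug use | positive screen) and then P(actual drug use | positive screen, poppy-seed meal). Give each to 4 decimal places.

P(actual drug use | positive screen) ≈ 0.4987; P(actual drug use | positive screen, poppy-seed meal) ≈ 0.1517

Under noisy-OR, P(positive screen | causes) = 1 − (1−0.077)·∏(1−qᵢ) over the active causes.
Weight on actual drug use=true, given the evidence: 0.104963 + 0.009572 = 0.114535
The normalizing constant is 0.077·0.86·0.93 + 0.88924·0.86·0.07 + 0.80617·0.14·0.93 + 0.97674·0.14·0.07 = 0.229652
P(actual drug use | positive screen) = 0.114535/0.229652 ≈ 0.4987

Now also conditioning on poppy-seed meal=true:
For the numerator, keep only actual drug use=true terms: 0.97674*0.14 = 0.136744
Denominator P(positive screen | poppy-seed meal): 0.88924*0.86 + 0.97674*0.14 = 0.901490
P(actual drug use | positive screen, poppy-seed meal) = 0.136744/0.901490 ≈ 0.1517
This is intercausal reasoning (explaining away): once poppy-seed meal accounts for the positive screen, actual drug use becomes less likely.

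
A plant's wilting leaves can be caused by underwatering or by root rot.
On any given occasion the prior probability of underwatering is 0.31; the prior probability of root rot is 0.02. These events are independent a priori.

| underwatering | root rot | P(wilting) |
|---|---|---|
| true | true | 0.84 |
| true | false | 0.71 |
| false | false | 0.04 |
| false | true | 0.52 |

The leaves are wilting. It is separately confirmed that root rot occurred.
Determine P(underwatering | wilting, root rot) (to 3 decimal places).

P(underwatering | wilting, root rot) ≈ 0.421

By total probability over both values of underwatering:
  P(wilting | root rot) = 0.52*0.69 + 0.84*0.31
        = 0.358800 + 0.260400 = 0.619200
Configurations with underwatering contribute 0.260400, so
  P(underwatering | wilting, root rot) = 0.260400 / 0.619200 ≈ 0.421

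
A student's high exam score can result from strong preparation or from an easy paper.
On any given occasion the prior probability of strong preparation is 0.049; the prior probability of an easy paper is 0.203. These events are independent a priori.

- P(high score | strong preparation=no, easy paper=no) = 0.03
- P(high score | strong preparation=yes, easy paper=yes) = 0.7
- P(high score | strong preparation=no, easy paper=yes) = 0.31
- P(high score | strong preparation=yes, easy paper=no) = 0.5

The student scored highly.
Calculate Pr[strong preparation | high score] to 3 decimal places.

Pr[strong preparation | high score] ≈ 0.243

P(high score) = 0.03×0.951×0.797 + 0.31×0.951×0.203 + 0.5×0.049×0.797 + 0.7×0.049×0.203 = 0.022738 + 0.059846 + 0.019527 + 0.006963 = 0.109074
The strong preparation-present share is 0.019527 + 0.006963 = 0.026490.
Hence the posterior is 0.026490/0.109074 ≈ 0.243.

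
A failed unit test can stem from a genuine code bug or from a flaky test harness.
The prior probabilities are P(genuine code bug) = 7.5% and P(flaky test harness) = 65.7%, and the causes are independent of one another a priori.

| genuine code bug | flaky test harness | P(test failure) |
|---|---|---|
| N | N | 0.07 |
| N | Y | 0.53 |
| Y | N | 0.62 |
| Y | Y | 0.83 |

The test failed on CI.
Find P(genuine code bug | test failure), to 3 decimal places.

P(genuine code bug | test failure) ≈ 0.142

P(test failure) = 0.07×0.925×0.343 + 0.53×0.925×0.657 + 0.62×0.075×0.343 + 0.83×0.075×0.657 = 0.022209 + 0.322094 + 0.015950 + 0.040898 = 0.401151
The genuine code bug-present share is 0.015950 + 0.040898 = 0.056848.
Hence the posterior is 0.056848/0.401151 ≈ 0.142.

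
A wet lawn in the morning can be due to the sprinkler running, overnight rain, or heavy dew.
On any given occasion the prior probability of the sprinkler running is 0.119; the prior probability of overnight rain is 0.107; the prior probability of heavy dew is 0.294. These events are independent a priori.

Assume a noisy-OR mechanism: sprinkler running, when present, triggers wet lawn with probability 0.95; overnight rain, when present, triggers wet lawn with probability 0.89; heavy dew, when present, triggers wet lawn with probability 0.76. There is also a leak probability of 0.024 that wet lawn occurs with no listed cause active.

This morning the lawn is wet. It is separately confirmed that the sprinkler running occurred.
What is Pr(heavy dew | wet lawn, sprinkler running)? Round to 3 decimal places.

Pr(heavy dew | wet lawn, sprinkler running) ≈ 0.301

Under noisy-OR, P(wet lawn | causes) = 1 − (1−0.024)·∏(1−qᵢ) over the active causes.
For the numerator, keep only heavy dew=true terms: 0.259467 + 0.031417 = 0.290884
Denominator P(wet lawn | sprinkler running): 0.9512×0.893×0.706 + 0.988288×0.893×0.294 + 0.994632×0.107×0.706 + 0.998712×0.107×0.294 = 0.965712
Posterior = 0.290884 / 0.965712 ≈ 0.301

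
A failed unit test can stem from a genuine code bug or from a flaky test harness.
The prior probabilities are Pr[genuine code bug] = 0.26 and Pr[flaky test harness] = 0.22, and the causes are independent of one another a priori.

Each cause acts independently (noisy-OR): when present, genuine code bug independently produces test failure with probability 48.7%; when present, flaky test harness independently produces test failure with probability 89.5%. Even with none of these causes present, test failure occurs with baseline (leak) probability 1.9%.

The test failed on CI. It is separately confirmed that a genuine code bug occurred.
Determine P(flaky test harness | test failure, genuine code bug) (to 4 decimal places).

P(flaky test harness | test failure, genuine code bug) ≈ 0.3497

Under noisy-OR, P(test failure | causes) = 1 − (1−0.019)·∏(1−qᵢ) over the active causes.
By total probability over both values of flaky test harness:
  P(test failure | genuine code bug) = 0.496747*0.78 + 0.947158*0.22
        = 0.387463 + 0.208375 = 0.595838
The terms with flaky test harness present sum to 0.208375, so
  P(flaky test harness | test failure, genuine code bug) = 0.208375 / 0.595838 ≈ 0.3497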